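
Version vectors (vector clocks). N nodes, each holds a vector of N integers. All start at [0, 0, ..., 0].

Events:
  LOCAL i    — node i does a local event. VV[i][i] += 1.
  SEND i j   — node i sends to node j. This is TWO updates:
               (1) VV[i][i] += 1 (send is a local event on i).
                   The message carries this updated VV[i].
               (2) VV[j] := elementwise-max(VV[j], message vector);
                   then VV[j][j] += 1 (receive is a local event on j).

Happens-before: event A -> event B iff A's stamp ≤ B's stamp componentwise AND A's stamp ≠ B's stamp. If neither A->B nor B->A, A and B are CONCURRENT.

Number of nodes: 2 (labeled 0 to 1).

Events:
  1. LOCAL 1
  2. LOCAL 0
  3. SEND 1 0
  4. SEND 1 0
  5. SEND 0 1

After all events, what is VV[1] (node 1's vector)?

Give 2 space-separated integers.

Initial: VV[0]=[0, 0]
Initial: VV[1]=[0, 0]
Event 1: LOCAL 1: VV[1][1]++ -> VV[1]=[0, 1]
Event 2: LOCAL 0: VV[0][0]++ -> VV[0]=[1, 0]
Event 3: SEND 1->0: VV[1][1]++ -> VV[1]=[0, 2], msg_vec=[0, 2]; VV[0]=max(VV[0],msg_vec) then VV[0][0]++ -> VV[0]=[2, 2]
Event 4: SEND 1->0: VV[1][1]++ -> VV[1]=[0, 3], msg_vec=[0, 3]; VV[0]=max(VV[0],msg_vec) then VV[0][0]++ -> VV[0]=[3, 3]
Event 5: SEND 0->1: VV[0][0]++ -> VV[0]=[4, 3], msg_vec=[4, 3]; VV[1]=max(VV[1],msg_vec) then VV[1][1]++ -> VV[1]=[4, 4]
Final vectors: VV[0]=[4, 3]; VV[1]=[4, 4]

Answer: 4 4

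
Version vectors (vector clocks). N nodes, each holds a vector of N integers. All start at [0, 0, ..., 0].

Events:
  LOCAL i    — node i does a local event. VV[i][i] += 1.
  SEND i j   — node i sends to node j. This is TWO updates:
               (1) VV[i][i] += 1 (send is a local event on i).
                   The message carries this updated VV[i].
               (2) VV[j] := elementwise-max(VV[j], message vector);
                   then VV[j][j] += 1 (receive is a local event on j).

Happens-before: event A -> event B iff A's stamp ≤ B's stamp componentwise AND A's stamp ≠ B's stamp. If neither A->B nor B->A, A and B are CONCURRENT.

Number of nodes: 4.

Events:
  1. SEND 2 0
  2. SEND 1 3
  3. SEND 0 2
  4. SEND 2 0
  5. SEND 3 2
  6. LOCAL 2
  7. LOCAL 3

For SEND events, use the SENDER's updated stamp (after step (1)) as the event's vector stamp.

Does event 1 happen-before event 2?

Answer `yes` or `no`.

Initial: VV[0]=[0, 0, 0, 0]
Initial: VV[1]=[0, 0, 0, 0]
Initial: VV[2]=[0, 0, 0, 0]
Initial: VV[3]=[0, 0, 0, 0]
Event 1: SEND 2->0: VV[2][2]++ -> VV[2]=[0, 0, 1, 0], msg_vec=[0, 0, 1, 0]; VV[0]=max(VV[0],msg_vec) then VV[0][0]++ -> VV[0]=[1, 0, 1, 0]
Event 2: SEND 1->3: VV[1][1]++ -> VV[1]=[0, 1, 0, 0], msg_vec=[0, 1, 0, 0]; VV[3]=max(VV[3],msg_vec) then VV[3][3]++ -> VV[3]=[0, 1, 0, 1]
Event 3: SEND 0->2: VV[0][0]++ -> VV[0]=[2, 0, 1, 0], msg_vec=[2, 0, 1, 0]; VV[2]=max(VV[2],msg_vec) then VV[2][2]++ -> VV[2]=[2, 0, 2, 0]
Event 4: SEND 2->0: VV[2][2]++ -> VV[2]=[2, 0, 3, 0], msg_vec=[2, 0, 3, 0]; VV[0]=max(VV[0],msg_vec) then VV[0][0]++ -> VV[0]=[3, 0, 3, 0]
Event 5: SEND 3->2: VV[3][3]++ -> VV[3]=[0, 1, 0, 2], msg_vec=[0, 1, 0, 2]; VV[2]=max(VV[2],msg_vec) then VV[2][2]++ -> VV[2]=[2, 1, 4, 2]
Event 6: LOCAL 2: VV[2][2]++ -> VV[2]=[2, 1, 5, 2]
Event 7: LOCAL 3: VV[3][3]++ -> VV[3]=[0, 1, 0, 3]
Event 1 stamp: [0, 0, 1, 0]
Event 2 stamp: [0, 1, 0, 0]
[0, 0, 1, 0] <= [0, 1, 0, 0]? False. Equal? False. Happens-before: False

Answer: no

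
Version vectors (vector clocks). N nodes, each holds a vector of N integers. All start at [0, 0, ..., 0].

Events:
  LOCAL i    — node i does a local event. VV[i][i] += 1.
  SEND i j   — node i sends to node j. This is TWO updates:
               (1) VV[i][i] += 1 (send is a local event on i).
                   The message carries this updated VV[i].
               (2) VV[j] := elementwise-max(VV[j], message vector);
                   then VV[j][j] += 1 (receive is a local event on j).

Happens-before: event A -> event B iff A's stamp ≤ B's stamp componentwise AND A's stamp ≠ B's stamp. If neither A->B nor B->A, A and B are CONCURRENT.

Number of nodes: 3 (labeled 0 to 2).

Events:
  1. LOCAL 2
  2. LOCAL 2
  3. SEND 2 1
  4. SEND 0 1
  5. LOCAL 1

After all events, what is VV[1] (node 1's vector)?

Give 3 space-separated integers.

Answer: 1 3 3

Derivation:
Initial: VV[0]=[0, 0, 0]
Initial: VV[1]=[0, 0, 0]
Initial: VV[2]=[0, 0, 0]
Event 1: LOCAL 2: VV[2][2]++ -> VV[2]=[0, 0, 1]
Event 2: LOCAL 2: VV[2][2]++ -> VV[2]=[0, 0, 2]
Event 3: SEND 2->1: VV[2][2]++ -> VV[2]=[0, 0, 3], msg_vec=[0, 0, 3]; VV[1]=max(VV[1],msg_vec) then VV[1][1]++ -> VV[1]=[0, 1, 3]
Event 4: SEND 0->1: VV[0][0]++ -> VV[0]=[1, 0, 0], msg_vec=[1, 0, 0]; VV[1]=max(VV[1],msg_vec) then VV[1][1]++ -> VV[1]=[1, 2, 3]
Event 5: LOCAL 1: VV[1][1]++ -> VV[1]=[1, 3, 3]
Final vectors: VV[0]=[1, 0, 0]; VV[1]=[1, 3, 3]; VV[2]=[0, 0, 3]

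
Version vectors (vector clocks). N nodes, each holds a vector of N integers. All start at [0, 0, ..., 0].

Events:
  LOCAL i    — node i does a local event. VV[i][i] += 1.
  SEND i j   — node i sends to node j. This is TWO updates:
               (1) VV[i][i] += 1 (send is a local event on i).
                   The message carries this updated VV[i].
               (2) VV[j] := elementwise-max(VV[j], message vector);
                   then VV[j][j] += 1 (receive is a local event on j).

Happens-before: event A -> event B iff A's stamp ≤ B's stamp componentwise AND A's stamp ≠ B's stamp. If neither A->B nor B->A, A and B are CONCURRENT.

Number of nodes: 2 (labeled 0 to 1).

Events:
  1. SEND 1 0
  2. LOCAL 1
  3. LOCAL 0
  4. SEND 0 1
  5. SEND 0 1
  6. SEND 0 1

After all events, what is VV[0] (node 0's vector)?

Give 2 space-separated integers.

Answer: 5 1

Derivation:
Initial: VV[0]=[0, 0]
Initial: VV[1]=[0, 0]
Event 1: SEND 1->0: VV[1][1]++ -> VV[1]=[0, 1], msg_vec=[0, 1]; VV[0]=max(VV[0],msg_vec) then VV[0][0]++ -> VV[0]=[1, 1]
Event 2: LOCAL 1: VV[1][1]++ -> VV[1]=[0, 2]
Event 3: LOCAL 0: VV[0][0]++ -> VV[0]=[2, 1]
Event 4: SEND 0->1: VV[0][0]++ -> VV[0]=[3, 1], msg_vec=[3, 1]; VV[1]=max(VV[1],msg_vec) then VV[1][1]++ -> VV[1]=[3, 3]
Event 5: SEND 0->1: VV[0][0]++ -> VV[0]=[4, 1], msg_vec=[4, 1]; VV[1]=max(VV[1],msg_vec) then VV[1][1]++ -> VV[1]=[4, 4]
Event 6: SEND 0->1: VV[0][0]++ -> VV[0]=[5, 1], msg_vec=[5, 1]; VV[1]=max(VV[1],msg_vec) then VV[1][1]++ -> VV[1]=[5, 5]
Final vectors: VV[0]=[5, 1]; VV[1]=[5, 5]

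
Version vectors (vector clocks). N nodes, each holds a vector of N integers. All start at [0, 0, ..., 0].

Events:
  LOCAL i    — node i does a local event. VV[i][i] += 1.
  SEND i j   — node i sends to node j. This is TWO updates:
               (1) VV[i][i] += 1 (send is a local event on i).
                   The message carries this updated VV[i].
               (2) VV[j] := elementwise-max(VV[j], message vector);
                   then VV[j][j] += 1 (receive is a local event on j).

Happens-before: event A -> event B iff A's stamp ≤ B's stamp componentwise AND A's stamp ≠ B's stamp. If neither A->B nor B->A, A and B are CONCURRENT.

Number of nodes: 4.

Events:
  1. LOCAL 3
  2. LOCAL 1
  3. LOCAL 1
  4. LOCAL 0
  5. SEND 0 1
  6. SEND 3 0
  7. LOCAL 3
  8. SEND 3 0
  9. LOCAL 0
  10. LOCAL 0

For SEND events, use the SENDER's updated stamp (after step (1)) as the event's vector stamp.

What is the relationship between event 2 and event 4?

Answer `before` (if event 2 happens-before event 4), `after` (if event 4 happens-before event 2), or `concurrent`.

Initial: VV[0]=[0, 0, 0, 0]
Initial: VV[1]=[0, 0, 0, 0]
Initial: VV[2]=[0, 0, 0, 0]
Initial: VV[3]=[0, 0, 0, 0]
Event 1: LOCAL 3: VV[3][3]++ -> VV[3]=[0, 0, 0, 1]
Event 2: LOCAL 1: VV[1][1]++ -> VV[1]=[0, 1, 0, 0]
Event 3: LOCAL 1: VV[1][1]++ -> VV[1]=[0, 2, 0, 0]
Event 4: LOCAL 0: VV[0][0]++ -> VV[0]=[1, 0, 0, 0]
Event 5: SEND 0->1: VV[0][0]++ -> VV[0]=[2, 0, 0, 0], msg_vec=[2, 0, 0, 0]; VV[1]=max(VV[1],msg_vec) then VV[1][1]++ -> VV[1]=[2, 3, 0, 0]
Event 6: SEND 3->0: VV[3][3]++ -> VV[3]=[0, 0, 0, 2], msg_vec=[0, 0, 0, 2]; VV[0]=max(VV[0],msg_vec) then VV[0][0]++ -> VV[0]=[3, 0, 0, 2]
Event 7: LOCAL 3: VV[3][3]++ -> VV[3]=[0, 0, 0, 3]
Event 8: SEND 3->0: VV[3][3]++ -> VV[3]=[0, 0, 0, 4], msg_vec=[0, 0, 0, 4]; VV[0]=max(VV[0],msg_vec) then VV[0][0]++ -> VV[0]=[4, 0, 0, 4]
Event 9: LOCAL 0: VV[0][0]++ -> VV[0]=[5, 0, 0, 4]
Event 10: LOCAL 0: VV[0][0]++ -> VV[0]=[6, 0, 0, 4]
Event 2 stamp: [0, 1, 0, 0]
Event 4 stamp: [1, 0, 0, 0]
[0, 1, 0, 0] <= [1, 0, 0, 0]? False
[1, 0, 0, 0] <= [0, 1, 0, 0]? False
Relation: concurrent

Answer: concurrent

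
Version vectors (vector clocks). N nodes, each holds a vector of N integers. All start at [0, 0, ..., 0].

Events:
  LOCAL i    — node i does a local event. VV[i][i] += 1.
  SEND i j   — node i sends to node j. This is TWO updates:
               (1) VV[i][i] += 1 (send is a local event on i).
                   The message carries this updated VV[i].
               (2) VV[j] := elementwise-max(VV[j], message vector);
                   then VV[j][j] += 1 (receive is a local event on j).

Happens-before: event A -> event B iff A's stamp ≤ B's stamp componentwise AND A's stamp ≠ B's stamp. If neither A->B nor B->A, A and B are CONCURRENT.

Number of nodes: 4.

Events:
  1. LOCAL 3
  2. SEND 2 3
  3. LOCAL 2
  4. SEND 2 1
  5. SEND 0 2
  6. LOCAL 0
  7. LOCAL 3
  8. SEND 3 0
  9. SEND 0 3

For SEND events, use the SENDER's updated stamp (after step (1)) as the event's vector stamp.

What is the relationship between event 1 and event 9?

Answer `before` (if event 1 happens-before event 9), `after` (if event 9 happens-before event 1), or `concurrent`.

Answer: before

Derivation:
Initial: VV[0]=[0, 0, 0, 0]
Initial: VV[1]=[0, 0, 0, 0]
Initial: VV[2]=[0, 0, 0, 0]
Initial: VV[3]=[0, 0, 0, 0]
Event 1: LOCAL 3: VV[3][3]++ -> VV[3]=[0, 0, 0, 1]
Event 2: SEND 2->3: VV[2][2]++ -> VV[2]=[0, 0, 1, 0], msg_vec=[0, 0, 1, 0]; VV[3]=max(VV[3],msg_vec) then VV[3][3]++ -> VV[3]=[0, 0, 1, 2]
Event 3: LOCAL 2: VV[2][2]++ -> VV[2]=[0, 0, 2, 0]
Event 4: SEND 2->1: VV[2][2]++ -> VV[2]=[0, 0, 3, 0], msg_vec=[0, 0, 3, 0]; VV[1]=max(VV[1],msg_vec) then VV[1][1]++ -> VV[1]=[0, 1, 3, 0]
Event 5: SEND 0->2: VV[0][0]++ -> VV[0]=[1, 0, 0, 0], msg_vec=[1, 0, 0, 0]; VV[2]=max(VV[2],msg_vec) then VV[2][2]++ -> VV[2]=[1, 0, 4, 0]
Event 6: LOCAL 0: VV[0][0]++ -> VV[0]=[2, 0, 0, 0]
Event 7: LOCAL 3: VV[3][3]++ -> VV[3]=[0, 0, 1, 3]
Event 8: SEND 3->0: VV[3][3]++ -> VV[3]=[0, 0, 1, 4], msg_vec=[0, 0, 1, 4]; VV[0]=max(VV[0],msg_vec) then VV[0][0]++ -> VV[0]=[3, 0, 1, 4]
Event 9: SEND 0->3: VV[0][0]++ -> VV[0]=[4, 0, 1, 4], msg_vec=[4, 0, 1, 4]; VV[3]=max(VV[3],msg_vec) then VV[3][3]++ -> VV[3]=[4, 0, 1, 5]
Event 1 stamp: [0, 0, 0, 1]
Event 9 stamp: [4, 0, 1, 4]
[0, 0, 0, 1] <= [4, 0, 1, 4]? True
[4, 0, 1, 4] <= [0, 0, 0, 1]? False
Relation: before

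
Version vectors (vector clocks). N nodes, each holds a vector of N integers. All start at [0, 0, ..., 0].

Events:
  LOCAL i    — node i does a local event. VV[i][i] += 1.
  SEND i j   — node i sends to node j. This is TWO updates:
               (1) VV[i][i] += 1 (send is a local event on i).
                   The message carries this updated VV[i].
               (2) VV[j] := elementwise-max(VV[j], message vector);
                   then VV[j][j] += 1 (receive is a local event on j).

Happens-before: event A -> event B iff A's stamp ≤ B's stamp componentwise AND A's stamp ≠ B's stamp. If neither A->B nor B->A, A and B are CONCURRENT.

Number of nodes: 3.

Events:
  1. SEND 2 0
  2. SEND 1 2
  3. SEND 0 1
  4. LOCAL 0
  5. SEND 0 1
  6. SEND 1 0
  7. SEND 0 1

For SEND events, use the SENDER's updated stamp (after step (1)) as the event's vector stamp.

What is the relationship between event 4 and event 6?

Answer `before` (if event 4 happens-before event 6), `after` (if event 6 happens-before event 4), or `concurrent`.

Answer: before

Derivation:
Initial: VV[0]=[0, 0, 0]
Initial: VV[1]=[0, 0, 0]
Initial: VV[2]=[0, 0, 0]
Event 1: SEND 2->0: VV[2][2]++ -> VV[2]=[0, 0, 1], msg_vec=[0, 0, 1]; VV[0]=max(VV[0],msg_vec) then VV[0][0]++ -> VV[0]=[1, 0, 1]
Event 2: SEND 1->2: VV[1][1]++ -> VV[1]=[0, 1, 0], msg_vec=[0, 1, 0]; VV[2]=max(VV[2],msg_vec) then VV[2][2]++ -> VV[2]=[0, 1, 2]
Event 3: SEND 0->1: VV[0][0]++ -> VV[0]=[2, 0, 1], msg_vec=[2, 0, 1]; VV[1]=max(VV[1],msg_vec) then VV[1][1]++ -> VV[1]=[2, 2, 1]
Event 4: LOCAL 0: VV[0][0]++ -> VV[0]=[3, 0, 1]
Event 5: SEND 0->1: VV[0][0]++ -> VV[0]=[4, 0, 1], msg_vec=[4, 0, 1]; VV[1]=max(VV[1],msg_vec) then VV[1][1]++ -> VV[1]=[4, 3, 1]
Event 6: SEND 1->0: VV[1][1]++ -> VV[1]=[4, 4, 1], msg_vec=[4, 4, 1]; VV[0]=max(VV[0],msg_vec) then VV[0][0]++ -> VV[0]=[5, 4, 1]
Event 7: SEND 0->1: VV[0][0]++ -> VV[0]=[6, 4, 1], msg_vec=[6, 4, 1]; VV[1]=max(VV[1],msg_vec) then VV[1][1]++ -> VV[1]=[6, 5, 1]
Event 4 stamp: [3, 0, 1]
Event 6 stamp: [4, 4, 1]
[3, 0, 1] <= [4, 4, 1]? True
[4, 4, 1] <= [3, 0, 1]? False
Relation: before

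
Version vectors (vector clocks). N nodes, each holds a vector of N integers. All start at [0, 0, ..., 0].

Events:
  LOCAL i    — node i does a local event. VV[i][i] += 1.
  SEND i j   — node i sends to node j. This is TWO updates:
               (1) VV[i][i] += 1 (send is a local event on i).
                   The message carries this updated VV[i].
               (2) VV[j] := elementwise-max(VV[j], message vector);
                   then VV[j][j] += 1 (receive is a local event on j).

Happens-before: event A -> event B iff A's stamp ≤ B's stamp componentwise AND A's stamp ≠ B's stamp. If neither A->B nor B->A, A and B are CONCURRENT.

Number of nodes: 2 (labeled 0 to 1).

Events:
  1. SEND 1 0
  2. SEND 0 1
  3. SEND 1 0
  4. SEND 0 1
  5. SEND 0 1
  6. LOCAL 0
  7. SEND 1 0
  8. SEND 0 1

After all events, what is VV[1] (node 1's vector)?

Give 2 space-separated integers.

Answer: 8 7

Derivation:
Initial: VV[0]=[0, 0]
Initial: VV[1]=[0, 0]
Event 1: SEND 1->0: VV[1][1]++ -> VV[1]=[0, 1], msg_vec=[0, 1]; VV[0]=max(VV[0],msg_vec) then VV[0][0]++ -> VV[0]=[1, 1]
Event 2: SEND 0->1: VV[0][0]++ -> VV[0]=[2, 1], msg_vec=[2, 1]; VV[1]=max(VV[1],msg_vec) then VV[1][1]++ -> VV[1]=[2, 2]
Event 3: SEND 1->0: VV[1][1]++ -> VV[1]=[2, 3], msg_vec=[2, 3]; VV[0]=max(VV[0],msg_vec) then VV[0][0]++ -> VV[0]=[3, 3]
Event 4: SEND 0->1: VV[0][0]++ -> VV[0]=[4, 3], msg_vec=[4, 3]; VV[1]=max(VV[1],msg_vec) then VV[1][1]++ -> VV[1]=[4, 4]
Event 5: SEND 0->1: VV[0][0]++ -> VV[0]=[5, 3], msg_vec=[5, 3]; VV[1]=max(VV[1],msg_vec) then VV[1][1]++ -> VV[1]=[5, 5]
Event 6: LOCAL 0: VV[0][0]++ -> VV[0]=[6, 3]
Event 7: SEND 1->0: VV[1][1]++ -> VV[1]=[5, 6], msg_vec=[5, 6]; VV[0]=max(VV[0],msg_vec) then VV[0][0]++ -> VV[0]=[7, 6]
Event 8: SEND 0->1: VV[0][0]++ -> VV[0]=[8, 6], msg_vec=[8, 6]; VV[1]=max(VV[1],msg_vec) then VV[1][1]++ -> VV[1]=[8, 7]
Final vectors: VV[0]=[8, 6]; VV[1]=[8, 7]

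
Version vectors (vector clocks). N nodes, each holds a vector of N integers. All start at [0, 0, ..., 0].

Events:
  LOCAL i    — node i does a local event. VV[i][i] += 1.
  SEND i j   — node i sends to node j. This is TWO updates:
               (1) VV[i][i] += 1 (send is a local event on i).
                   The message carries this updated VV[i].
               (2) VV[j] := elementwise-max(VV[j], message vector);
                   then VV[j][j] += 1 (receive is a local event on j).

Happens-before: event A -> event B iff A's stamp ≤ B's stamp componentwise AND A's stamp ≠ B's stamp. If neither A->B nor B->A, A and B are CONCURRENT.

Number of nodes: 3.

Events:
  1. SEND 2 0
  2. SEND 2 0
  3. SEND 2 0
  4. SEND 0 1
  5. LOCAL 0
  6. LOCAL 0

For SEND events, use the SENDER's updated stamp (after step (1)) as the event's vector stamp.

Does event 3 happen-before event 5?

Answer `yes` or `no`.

Answer: yes

Derivation:
Initial: VV[0]=[0, 0, 0]
Initial: VV[1]=[0, 0, 0]
Initial: VV[2]=[0, 0, 0]
Event 1: SEND 2->0: VV[2][2]++ -> VV[2]=[0, 0, 1], msg_vec=[0, 0, 1]; VV[0]=max(VV[0],msg_vec) then VV[0][0]++ -> VV[0]=[1, 0, 1]
Event 2: SEND 2->0: VV[2][2]++ -> VV[2]=[0, 0, 2], msg_vec=[0, 0, 2]; VV[0]=max(VV[0],msg_vec) then VV[0][0]++ -> VV[0]=[2, 0, 2]
Event 3: SEND 2->0: VV[2][2]++ -> VV[2]=[0, 0, 3], msg_vec=[0, 0, 3]; VV[0]=max(VV[0],msg_vec) then VV[0][0]++ -> VV[0]=[3, 0, 3]
Event 4: SEND 0->1: VV[0][0]++ -> VV[0]=[4, 0, 3], msg_vec=[4, 0, 3]; VV[1]=max(VV[1],msg_vec) then VV[1][1]++ -> VV[1]=[4, 1, 3]
Event 5: LOCAL 0: VV[0][0]++ -> VV[0]=[5, 0, 3]
Event 6: LOCAL 0: VV[0][0]++ -> VV[0]=[6, 0, 3]
Event 3 stamp: [0, 0, 3]
Event 5 stamp: [5, 0, 3]
[0, 0, 3] <= [5, 0, 3]? True. Equal? False. Happens-before: True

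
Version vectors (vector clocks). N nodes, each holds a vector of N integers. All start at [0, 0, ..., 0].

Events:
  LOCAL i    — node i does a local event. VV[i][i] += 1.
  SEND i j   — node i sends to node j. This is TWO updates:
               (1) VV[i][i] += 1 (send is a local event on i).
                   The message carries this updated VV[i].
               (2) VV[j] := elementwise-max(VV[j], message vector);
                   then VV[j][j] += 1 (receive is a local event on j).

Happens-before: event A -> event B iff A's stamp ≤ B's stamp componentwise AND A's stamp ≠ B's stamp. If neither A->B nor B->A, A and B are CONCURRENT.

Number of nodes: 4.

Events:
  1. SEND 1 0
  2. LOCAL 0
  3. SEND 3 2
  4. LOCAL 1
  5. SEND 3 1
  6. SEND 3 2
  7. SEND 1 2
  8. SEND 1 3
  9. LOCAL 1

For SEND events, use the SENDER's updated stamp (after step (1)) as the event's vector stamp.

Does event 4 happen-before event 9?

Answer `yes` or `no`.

Initial: VV[0]=[0, 0, 0, 0]
Initial: VV[1]=[0, 0, 0, 0]
Initial: VV[2]=[0, 0, 0, 0]
Initial: VV[3]=[0, 0, 0, 0]
Event 1: SEND 1->0: VV[1][1]++ -> VV[1]=[0, 1, 0, 0], msg_vec=[0, 1, 0, 0]; VV[0]=max(VV[0],msg_vec) then VV[0][0]++ -> VV[0]=[1, 1, 0, 0]
Event 2: LOCAL 0: VV[0][0]++ -> VV[0]=[2, 1, 0, 0]
Event 3: SEND 3->2: VV[3][3]++ -> VV[3]=[0, 0, 0, 1], msg_vec=[0, 0, 0, 1]; VV[2]=max(VV[2],msg_vec) then VV[2][2]++ -> VV[2]=[0, 0, 1, 1]
Event 4: LOCAL 1: VV[1][1]++ -> VV[1]=[0, 2, 0, 0]
Event 5: SEND 3->1: VV[3][3]++ -> VV[3]=[0, 0, 0, 2], msg_vec=[0, 0, 0, 2]; VV[1]=max(VV[1],msg_vec) then VV[1][1]++ -> VV[1]=[0, 3, 0, 2]
Event 6: SEND 3->2: VV[3][3]++ -> VV[3]=[0, 0, 0, 3], msg_vec=[0, 0, 0, 3]; VV[2]=max(VV[2],msg_vec) then VV[2][2]++ -> VV[2]=[0, 0, 2, 3]
Event 7: SEND 1->2: VV[1][1]++ -> VV[1]=[0, 4, 0, 2], msg_vec=[0, 4, 0, 2]; VV[2]=max(VV[2],msg_vec) then VV[2][2]++ -> VV[2]=[0, 4, 3, 3]
Event 8: SEND 1->3: VV[1][1]++ -> VV[1]=[0, 5, 0, 2], msg_vec=[0, 5, 0, 2]; VV[3]=max(VV[3],msg_vec) then VV[3][3]++ -> VV[3]=[0, 5, 0, 4]
Event 9: LOCAL 1: VV[1][1]++ -> VV[1]=[0, 6, 0, 2]
Event 4 stamp: [0, 2, 0, 0]
Event 9 stamp: [0, 6, 0, 2]
[0, 2, 0, 0] <= [0, 6, 0, 2]? True. Equal? False. Happens-before: True

Answer: yes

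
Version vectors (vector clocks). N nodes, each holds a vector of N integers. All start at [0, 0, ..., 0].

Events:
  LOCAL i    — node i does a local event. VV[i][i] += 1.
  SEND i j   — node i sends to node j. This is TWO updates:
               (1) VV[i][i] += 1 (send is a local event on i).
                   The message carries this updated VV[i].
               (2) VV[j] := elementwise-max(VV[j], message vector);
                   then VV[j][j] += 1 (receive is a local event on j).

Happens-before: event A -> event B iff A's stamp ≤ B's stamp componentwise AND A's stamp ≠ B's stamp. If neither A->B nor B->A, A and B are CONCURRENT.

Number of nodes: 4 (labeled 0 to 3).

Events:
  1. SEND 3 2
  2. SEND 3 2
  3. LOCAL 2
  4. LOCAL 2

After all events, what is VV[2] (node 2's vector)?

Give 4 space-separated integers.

Answer: 0 0 4 2

Derivation:
Initial: VV[0]=[0, 0, 0, 0]
Initial: VV[1]=[0, 0, 0, 0]
Initial: VV[2]=[0, 0, 0, 0]
Initial: VV[3]=[0, 0, 0, 0]
Event 1: SEND 3->2: VV[3][3]++ -> VV[3]=[0, 0, 0, 1], msg_vec=[0, 0, 0, 1]; VV[2]=max(VV[2],msg_vec) then VV[2][2]++ -> VV[2]=[0, 0, 1, 1]
Event 2: SEND 3->2: VV[3][3]++ -> VV[3]=[0, 0, 0, 2], msg_vec=[0, 0, 0, 2]; VV[2]=max(VV[2],msg_vec) then VV[2][2]++ -> VV[2]=[0, 0, 2, 2]
Event 3: LOCAL 2: VV[2][2]++ -> VV[2]=[0, 0, 3, 2]
Event 4: LOCAL 2: VV[2][2]++ -> VV[2]=[0, 0, 4, 2]
Final vectors: VV[0]=[0, 0, 0, 0]; VV[1]=[0, 0, 0, 0]; VV[2]=[0, 0, 4, 2]; VV[3]=[0, 0, 0, 2]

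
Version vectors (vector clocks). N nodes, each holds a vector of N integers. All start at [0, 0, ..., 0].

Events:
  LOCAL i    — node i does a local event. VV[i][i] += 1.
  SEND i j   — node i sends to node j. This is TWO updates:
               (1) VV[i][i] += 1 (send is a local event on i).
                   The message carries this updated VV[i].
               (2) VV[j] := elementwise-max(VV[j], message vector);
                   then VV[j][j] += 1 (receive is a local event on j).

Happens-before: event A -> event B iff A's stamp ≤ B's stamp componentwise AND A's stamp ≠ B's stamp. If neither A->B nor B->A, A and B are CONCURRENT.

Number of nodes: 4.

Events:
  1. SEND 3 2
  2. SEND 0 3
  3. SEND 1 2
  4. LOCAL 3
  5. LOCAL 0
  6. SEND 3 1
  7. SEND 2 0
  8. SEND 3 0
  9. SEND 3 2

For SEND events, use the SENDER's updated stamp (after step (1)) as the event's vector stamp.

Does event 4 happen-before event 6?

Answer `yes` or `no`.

Initial: VV[0]=[0, 0, 0, 0]
Initial: VV[1]=[0, 0, 0, 0]
Initial: VV[2]=[0, 0, 0, 0]
Initial: VV[3]=[0, 0, 0, 0]
Event 1: SEND 3->2: VV[3][3]++ -> VV[3]=[0, 0, 0, 1], msg_vec=[0, 0, 0, 1]; VV[2]=max(VV[2],msg_vec) then VV[2][2]++ -> VV[2]=[0, 0, 1, 1]
Event 2: SEND 0->3: VV[0][0]++ -> VV[0]=[1, 0, 0, 0], msg_vec=[1, 0, 0, 0]; VV[3]=max(VV[3],msg_vec) then VV[3][3]++ -> VV[3]=[1, 0, 0, 2]
Event 3: SEND 1->2: VV[1][1]++ -> VV[1]=[0, 1, 0, 0], msg_vec=[0, 1, 0, 0]; VV[2]=max(VV[2],msg_vec) then VV[2][2]++ -> VV[2]=[0, 1, 2, 1]
Event 4: LOCAL 3: VV[3][3]++ -> VV[3]=[1, 0, 0, 3]
Event 5: LOCAL 0: VV[0][0]++ -> VV[0]=[2, 0, 0, 0]
Event 6: SEND 3->1: VV[3][3]++ -> VV[3]=[1, 0, 0, 4], msg_vec=[1, 0, 0, 4]; VV[1]=max(VV[1],msg_vec) then VV[1][1]++ -> VV[1]=[1, 2, 0, 4]
Event 7: SEND 2->0: VV[2][2]++ -> VV[2]=[0, 1, 3, 1], msg_vec=[0, 1, 3, 1]; VV[0]=max(VV[0],msg_vec) then VV[0][0]++ -> VV[0]=[3, 1, 3, 1]
Event 8: SEND 3->0: VV[3][3]++ -> VV[3]=[1, 0, 0, 5], msg_vec=[1, 0, 0, 5]; VV[0]=max(VV[0],msg_vec) then VV[0][0]++ -> VV[0]=[4, 1, 3, 5]
Event 9: SEND 3->2: VV[3][3]++ -> VV[3]=[1, 0, 0, 6], msg_vec=[1, 0, 0, 6]; VV[2]=max(VV[2],msg_vec) then VV[2][2]++ -> VV[2]=[1, 1, 4, 6]
Event 4 stamp: [1, 0, 0, 3]
Event 6 stamp: [1, 0, 0, 4]
[1, 0, 0, 3] <= [1, 0, 0, 4]? True. Equal? False. Happens-before: True

Answer: yes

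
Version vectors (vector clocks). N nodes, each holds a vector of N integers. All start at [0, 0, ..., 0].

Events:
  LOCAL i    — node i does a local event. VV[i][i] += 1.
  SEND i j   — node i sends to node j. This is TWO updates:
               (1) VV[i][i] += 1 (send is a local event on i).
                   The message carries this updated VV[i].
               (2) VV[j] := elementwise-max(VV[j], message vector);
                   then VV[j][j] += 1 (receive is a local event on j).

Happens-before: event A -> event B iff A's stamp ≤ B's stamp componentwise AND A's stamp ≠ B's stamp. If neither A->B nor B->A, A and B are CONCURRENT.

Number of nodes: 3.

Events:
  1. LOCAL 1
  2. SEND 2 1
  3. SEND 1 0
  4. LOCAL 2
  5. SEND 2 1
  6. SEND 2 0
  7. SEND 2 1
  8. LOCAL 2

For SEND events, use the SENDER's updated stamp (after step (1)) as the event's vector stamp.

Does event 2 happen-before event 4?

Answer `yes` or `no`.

Answer: yes

Derivation:
Initial: VV[0]=[0, 0, 0]
Initial: VV[1]=[0, 0, 0]
Initial: VV[2]=[0, 0, 0]
Event 1: LOCAL 1: VV[1][1]++ -> VV[1]=[0, 1, 0]
Event 2: SEND 2->1: VV[2][2]++ -> VV[2]=[0, 0, 1], msg_vec=[0, 0, 1]; VV[1]=max(VV[1],msg_vec) then VV[1][1]++ -> VV[1]=[0, 2, 1]
Event 3: SEND 1->0: VV[1][1]++ -> VV[1]=[0, 3, 1], msg_vec=[0, 3, 1]; VV[0]=max(VV[0],msg_vec) then VV[0][0]++ -> VV[0]=[1, 3, 1]
Event 4: LOCAL 2: VV[2][2]++ -> VV[2]=[0, 0, 2]
Event 5: SEND 2->1: VV[2][2]++ -> VV[2]=[0, 0, 3], msg_vec=[0, 0, 3]; VV[1]=max(VV[1],msg_vec) then VV[1][1]++ -> VV[1]=[0, 4, 3]
Event 6: SEND 2->0: VV[2][2]++ -> VV[2]=[0, 0, 4], msg_vec=[0, 0, 4]; VV[0]=max(VV[0],msg_vec) then VV[0][0]++ -> VV[0]=[2, 3, 4]
Event 7: SEND 2->1: VV[2][2]++ -> VV[2]=[0, 0, 5], msg_vec=[0, 0, 5]; VV[1]=max(VV[1],msg_vec) then VV[1][1]++ -> VV[1]=[0, 5, 5]
Event 8: LOCAL 2: VV[2][2]++ -> VV[2]=[0, 0, 6]
Event 2 stamp: [0, 0, 1]
Event 4 stamp: [0, 0, 2]
[0, 0, 1] <= [0, 0, 2]? True. Equal? False. Happens-before: True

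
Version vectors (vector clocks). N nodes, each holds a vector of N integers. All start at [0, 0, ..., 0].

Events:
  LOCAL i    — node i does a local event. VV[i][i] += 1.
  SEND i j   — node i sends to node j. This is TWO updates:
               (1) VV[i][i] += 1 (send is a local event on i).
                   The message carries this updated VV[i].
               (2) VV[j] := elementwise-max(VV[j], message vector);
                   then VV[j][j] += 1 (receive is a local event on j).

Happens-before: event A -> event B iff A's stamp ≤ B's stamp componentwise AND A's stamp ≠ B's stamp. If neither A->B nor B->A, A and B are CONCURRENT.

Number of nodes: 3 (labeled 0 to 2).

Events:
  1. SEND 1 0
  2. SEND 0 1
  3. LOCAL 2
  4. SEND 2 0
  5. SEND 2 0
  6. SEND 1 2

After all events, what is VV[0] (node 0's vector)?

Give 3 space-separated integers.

Answer: 4 1 3

Derivation:
Initial: VV[0]=[0, 0, 0]
Initial: VV[1]=[0, 0, 0]
Initial: VV[2]=[0, 0, 0]
Event 1: SEND 1->0: VV[1][1]++ -> VV[1]=[0, 1, 0], msg_vec=[0, 1, 0]; VV[0]=max(VV[0],msg_vec) then VV[0][0]++ -> VV[0]=[1, 1, 0]
Event 2: SEND 0->1: VV[0][0]++ -> VV[0]=[2, 1, 0], msg_vec=[2, 1, 0]; VV[1]=max(VV[1],msg_vec) then VV[1][1]++ -> VV[1]=[2, 2, 0]
Event 3: LOCAL 2: VV[2][2]++ -> VV[2]=[0, 0, 1]
Event 4: SEND 2->0: VV[2][2]++ -> VV[2]=[0, 0, 2], msg_vec=[0, 0, 2]; VV[0]=max(VV[0],msg_vec) then VV[0][0]++ -> VV[0]=[3, 1, 2]
Event 5: SEND 2->0: VV[2][2]++ -> VV[2]=[0, 0, 3], msg_vec=[0, 0, 3]; VV[0]=max(VV[0],msg_vec) then VV[0][0]++ -> VV[0]=[4, 1, 3]
Event 6: SEND 1->2: VV[1][1]++ -> VV[1]=[2, 3, 0], msg_vec=[2, 3, 0]; VV[2]=max(VV[2],msg_vec) then VV[2][2]++ -> VV[2]=[2, 3, 4]
Final vectors: VV[0]=[4, 1, 3]; VV[1]=[2, 3, 0]; VV[2]=[2, 3, 4]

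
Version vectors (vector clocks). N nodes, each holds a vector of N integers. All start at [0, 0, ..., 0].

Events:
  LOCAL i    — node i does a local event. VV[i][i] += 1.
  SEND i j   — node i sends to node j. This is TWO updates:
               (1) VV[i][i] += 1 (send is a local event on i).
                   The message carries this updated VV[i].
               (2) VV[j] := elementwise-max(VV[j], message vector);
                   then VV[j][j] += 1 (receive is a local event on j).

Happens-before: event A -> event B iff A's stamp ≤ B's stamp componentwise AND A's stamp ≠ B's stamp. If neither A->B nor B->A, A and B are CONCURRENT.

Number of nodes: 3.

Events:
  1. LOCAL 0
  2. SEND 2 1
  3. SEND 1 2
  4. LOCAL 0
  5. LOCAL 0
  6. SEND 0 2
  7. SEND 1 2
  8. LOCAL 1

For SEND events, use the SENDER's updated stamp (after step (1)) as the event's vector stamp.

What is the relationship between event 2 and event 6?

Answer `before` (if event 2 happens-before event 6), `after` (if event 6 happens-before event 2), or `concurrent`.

Initial: VV[0]=[0, 0, 0]
Initial: VV[1]=[0, 0, 0]
Initial: VV[2]=[0, 0, 0]
Event 1: LOCAL 0: VV[0][0]++ -> VV[0]=[1, 0, 0]
Event 2: SEND 2->1: VV[2][2]++ -> VV[2]=[0, 0, 1], msg_vec=[0, 0, 1]; VV[1]=max(VV[1],msg_vec) then VV[1][1]++ -> VV[1]=[0, 1, 1]
Event 3: SEND 1->2: VV[1][1]++ -> VV[1]=[0, 2, 1], msg_vec=[0, 2, 1]; VV[2]=max(VV[2],msg_vec) then VV[2][2]++ -> VV[2]=[0, 2, 2]
Event 4: LOCAL 0: VV[0][0]++ -> VV[0]=[2, 0, 0]
Event 5: LOCAL 0: VV[0][0]++ -> VV[0]=[3, 0, 0]
Event 6: SEND 0->2: VV[0][0]++ -> VV[0]=[4, 0, 0], msg_vec=[4, 0, 0]; VV[2]=max(VV[2],msg_vec) then VV[2][2]++ -> VV[2]=[4, 2, 3]
Event 7: SEND 1->2: VV[1][1]++ -> VV[1]=[0, 3, 1], msg_vec=[0, 3, 1]; VV[2]=max(VV[2],msg_vec) then VV[2][2]++ -> VV[2]=[4, 3, 4]
Event 8: LOCAL 1: VV[1][1]++ -> VV[1]=[0, 4, 1]
Event 2 stamp: [0, 0, 1]
Event 6 stamp: [4, 0, 0]
[0, 0, 1] <= [4, 0, 0]? False
[4, 0, 0] <= [0, 0, 1]? False
Relation: concurrent

Answer: concurrent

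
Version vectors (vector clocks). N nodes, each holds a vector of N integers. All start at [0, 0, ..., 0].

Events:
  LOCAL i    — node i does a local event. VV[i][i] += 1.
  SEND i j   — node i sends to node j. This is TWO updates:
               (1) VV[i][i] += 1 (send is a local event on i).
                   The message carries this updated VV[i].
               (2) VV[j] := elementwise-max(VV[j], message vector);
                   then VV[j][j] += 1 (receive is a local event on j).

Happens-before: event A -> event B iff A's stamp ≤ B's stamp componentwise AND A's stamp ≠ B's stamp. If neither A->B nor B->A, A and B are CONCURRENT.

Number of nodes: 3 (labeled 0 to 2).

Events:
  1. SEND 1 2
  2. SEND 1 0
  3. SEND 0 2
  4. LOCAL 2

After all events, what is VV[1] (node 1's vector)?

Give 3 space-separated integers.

Answer: 0 2 0

Derivation:
Initial: VV[0]=[0, 0, 0]
Initial: VV[1]=[0, 0, 0]
Initial: VV[2]=[0, 0, 0]
Event 1: SEND 1->2: VV[1][1]++ -> VV[1]=[0, 1, 0], msg_vec=[0, 1, 0]; VV[2]=max(VV[2],msg_vec) then VV[2][2]++ -> VV[2]=[0, 1, 1]
Event 2: SEND 1->0: VV[1][1]++ -> VV[1]=[0, 2, 0], msg_vec=[0, 2, 0]; VV[0]=max(VV[0],msg_vec) then VV[0][0]++ -> VV[0]=[1, 2, 0]
Event 3: SEND 0->2: VV[0][0]++ -> VV[0]=[2, 2, 0], msg_vec=[2, 2, 0]; VV[2]=max(VV[2],msg_vec) then VV[2][2]++ -> VV[2]=[2, 2, 2]
Event 4: LOCAL 2: VV[2][2]++ -> VV[2]=[2, 2, 3]
Final vectors: VV[0]=[2, 2, 0]; VV[1]=[0, 2, 0]; VV[2]=[2, 2, 3]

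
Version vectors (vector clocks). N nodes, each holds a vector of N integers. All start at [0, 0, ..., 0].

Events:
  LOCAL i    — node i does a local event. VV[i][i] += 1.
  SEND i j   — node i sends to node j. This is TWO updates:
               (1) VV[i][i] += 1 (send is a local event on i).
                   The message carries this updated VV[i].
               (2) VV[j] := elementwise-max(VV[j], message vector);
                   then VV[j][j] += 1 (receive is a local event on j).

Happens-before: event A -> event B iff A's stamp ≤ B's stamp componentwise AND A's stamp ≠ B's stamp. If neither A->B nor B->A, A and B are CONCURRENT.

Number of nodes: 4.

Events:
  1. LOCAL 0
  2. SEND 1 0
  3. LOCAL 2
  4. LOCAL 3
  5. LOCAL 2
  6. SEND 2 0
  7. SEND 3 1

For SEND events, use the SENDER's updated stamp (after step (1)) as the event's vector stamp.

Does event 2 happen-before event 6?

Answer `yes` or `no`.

Answer: no

Derivation:
Initial: VV[0]=[0, 0, 0, 0]
Initial: VV[1]=[0, 0, 0, 0]
Initial: VV[2]=[0, 0, 0, 0]
Initial: VV[3]=[0, 0, 0, 0]
Event 1: LOCAL 0: VV[0][0]++ -> VV[0]=[1, 0, 0, 0]
Event 2: SEND 1->0: VV[1][1]++ -> VV[1]=[0, 1, 0, 0], msg_vec=[0, 1, 0, 0]; VV[0]=max(VV[0],msg_vec) then VV[0][0]++ -> VV[0]=[2, 1, 0, 0]
Event 3: LOCAL 2: VV[2][2]++ -> VV[2]=[0, 0, 1, 0]
Event 4: LOCAL 3: VV[3][3]++ -> VV[3]=[0, 0, 0, 1]
Event 5: LOCAL 2: VV[2][2]++ -> VV[2]=[0, 0, 2, 0]
Event 6: SEND 2->0: VV[2][2]++ -> VV[2]=[0, 0, 3, 0], msg_vec=[0, 0, 3, 0]; VV[0]=max(VV[0],msg_vec) then VV[0][0]++ -> VV[0]=[3, 1, 3, 0]
Event 7: SEND 3->1: VV[3][3]++ -> VV[3]=[0, 0, 0, 2], msg_vec=[0, 0, 0, 2]; VV[1]=max(VV[1],msg_vec) then VV[1][1]++ -> VV[1]=[0, 2, 0, 2]
Event 2 stamp: [0, 1, 0, 0]
Event 6 stamp: [0, 0, 3, 0]
[0, 1, 0, 0] <= [0, 0, 3, 0]? False. Equal? False. Happens-before: False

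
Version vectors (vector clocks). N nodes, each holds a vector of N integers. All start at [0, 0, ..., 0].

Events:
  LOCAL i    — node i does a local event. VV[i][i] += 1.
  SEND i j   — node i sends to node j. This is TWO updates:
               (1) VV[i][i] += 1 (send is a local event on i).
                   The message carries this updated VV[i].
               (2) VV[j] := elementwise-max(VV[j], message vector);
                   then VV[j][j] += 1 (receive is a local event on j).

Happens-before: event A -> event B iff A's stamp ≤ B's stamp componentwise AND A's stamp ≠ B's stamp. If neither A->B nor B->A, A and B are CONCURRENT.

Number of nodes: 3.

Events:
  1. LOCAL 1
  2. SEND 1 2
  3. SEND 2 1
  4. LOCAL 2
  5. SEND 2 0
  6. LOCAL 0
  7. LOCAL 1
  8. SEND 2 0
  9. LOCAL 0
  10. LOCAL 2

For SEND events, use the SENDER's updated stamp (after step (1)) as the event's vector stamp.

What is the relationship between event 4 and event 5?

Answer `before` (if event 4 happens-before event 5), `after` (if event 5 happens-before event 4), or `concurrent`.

Initial: VV[0]=[0, 0, 0]
Initial: VV[1]=[0, 0, 0]
Initial: VV[2]=[0, 0, 0]
Event 1: LOCAL 1: VV[1][1]++ -> VV[1]=[0, 1, 0]
Event 2: SEND 1->2: VV[1][1]++ -> VV[1]=[0, 2, 0], msg_vec=[0, 2, 0]; VV[2]=max(VV[2],msg_vec) then VV[2][2]++ -> VV[2]=[0, 2, 1]
Event 3: SEND 2->1: VV[2][2]++ -> VV[2]=[0, 2, 2], msg_vec=[0, 2, 2]; VV[1]=max(VV[1],msg_vec) then VV[1][1]++ -> VV[1]=[0, 3, 2]
Event 4: LOCAL 2: VV[2][2]++ -> VV[2]=[0, 2, 3]
Event 5: SEND 2->0: VV[2][2]++ -> VV[2]=[0, 2, 4], msg_vec=[0, 2, 4]; VV[0]=max(VV[0],msg_vec) then VV[0][0]++ -> VV[0]=[1, 2, 4]
Event 6: LOCAL 0: VV[0][0]++ -> VV[0]=[2, 2, 4]
Event 7: LOCAL 1: VV[1][1]++ -> VV[1]=[0, 4, 2]
Event 8: SEND 2->0: VV[2][2]++ -> VV[2]=[0, 2, 5], msg_vec=[0, 2, 5]; VV[0]=max(VV[0],msg_vec) then VV[0][0]++ -> VV[0]=[3, 2, 5]
Event 9: LOCAL 0: VV[0][0]++ -> VV[0]=[4, 2, 5]
Event 10: LOCAL 2: VV[2][2]++ -> VV[2]=[0, 2, 6]
Event 4 stamp: [0, 2, 3]
Event 5 stamp: [0, 2, 4]
[0, 2, 3] <= [0, 2, 4]? True
[0, 2, 4] <= [0, 2, 3]? False
Relation: before

Answer: before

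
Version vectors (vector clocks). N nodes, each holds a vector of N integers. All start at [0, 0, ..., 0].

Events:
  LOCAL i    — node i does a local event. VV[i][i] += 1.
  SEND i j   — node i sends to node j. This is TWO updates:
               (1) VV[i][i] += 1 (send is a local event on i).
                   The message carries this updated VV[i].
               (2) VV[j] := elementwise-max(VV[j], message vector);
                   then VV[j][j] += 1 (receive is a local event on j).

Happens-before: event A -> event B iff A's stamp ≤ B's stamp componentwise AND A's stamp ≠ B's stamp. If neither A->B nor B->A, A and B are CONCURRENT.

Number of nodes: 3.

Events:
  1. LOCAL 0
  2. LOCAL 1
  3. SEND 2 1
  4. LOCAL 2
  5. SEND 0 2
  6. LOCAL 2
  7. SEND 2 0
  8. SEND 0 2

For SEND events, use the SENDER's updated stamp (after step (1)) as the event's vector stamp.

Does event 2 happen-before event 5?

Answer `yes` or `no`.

Answer: no

Derivation:
Initial: VV[0]=[0, 0, 0]
Initial: VV[1]=[0, 0, 0]
Initial: VV[2]=[0, 0, 0]
Event 1: LOCAL 0: VV[0][0]++ -> VV[0]=[1, 0, 0]
Event 2: LOCAL 1: VV[1][1]++ -> VV[1]=[0, 1, 0]
Event 3: SEND 2->1: VV[2][2]++ -> VV[2]=[0, 0, 1], msg_vec=[0, 0, 1]; VV[1]=max(VV[1],msg_vec) then VV[1][1]++ -> VV[1]=[0, 2, 1]
Event 4: LOCAL 2: VV[2][2]++ -> VV[2]=[0, 0, 2]
Event 5: SEND 0->2: VV[0][0]++ -> VV[0]=[2, 0, 0], msg_vec=[2, 0, 0]; VV[2]=max(VV[2],msg_vec) then VV[2][2]++ -> VV[2]=[2, 0, 3]
Event 6: LOCAL 2: VV[2][2]++ -> VV[2]=[2, 0, 4]
Event 7: SEND 2->0: VV[2][2]++ -> VV[2]=[2, 0, 5], msg_vec=[2, 0, 5]; VV[0]=max(VV[0],msg_vec) then VV[0][0]++ -> VV[0]=[3, 0, 5]
Event 8: SEND 0->2: VV[0][0]++ -> VV[0]=[4, 0, 5], msg_vec=[4, 0, 5]; VV[2]=max(VV[2],msg_vec) then VV[2][2]++ -> VV[2]=[4, 0, 6]
Event 2 stamp: [0, 1, 0]
Event 5 stamp: [2, 0, 0]
[0, 1, 0] <= [2, 0, 0]? False. Equal? False. Happens-before: False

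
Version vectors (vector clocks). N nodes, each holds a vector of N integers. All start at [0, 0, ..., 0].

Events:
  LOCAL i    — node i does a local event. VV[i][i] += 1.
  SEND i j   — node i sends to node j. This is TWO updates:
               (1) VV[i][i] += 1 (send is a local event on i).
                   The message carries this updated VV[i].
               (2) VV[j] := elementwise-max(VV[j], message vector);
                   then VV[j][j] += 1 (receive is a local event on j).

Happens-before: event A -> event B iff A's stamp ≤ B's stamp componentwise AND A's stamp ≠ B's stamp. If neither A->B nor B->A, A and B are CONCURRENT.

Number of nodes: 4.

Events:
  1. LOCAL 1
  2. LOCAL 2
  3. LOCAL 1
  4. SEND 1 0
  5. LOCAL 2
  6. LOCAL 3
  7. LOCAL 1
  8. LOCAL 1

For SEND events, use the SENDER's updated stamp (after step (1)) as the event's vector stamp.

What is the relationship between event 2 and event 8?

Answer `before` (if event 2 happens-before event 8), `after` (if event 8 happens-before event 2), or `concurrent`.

Initial: VV[0]=[0, 0, 0, 0]
Initial: VV[1]=[0, 0, 0, 0]
Initial: VV[2]=[0, 0, 0, 0]
Initial: VV[3]=[0, 0, 0, 0]
Event 1: LOCAL 1: VV[1][1]++ -> VV[1]=[0, 1, 0, 0]
Event 2: LOCAL 2: VV[2][2]++ -> VV[2]=[0, 0, 1, 0]
Event 3: LOCAL 1: VV[1][1]++ -> VV[1]=[0, 2, 0, 0]
Event 4: SEND 1->0: VV[1][1]++ -> VV[1]=[0, 3, 0, 0], msg_vec=[0, 3, 0, 0]; VV[0]=max(VV[0],msg_vec) then VV[0][0]++ -> VV[0]=[1, 3, 0, 0]
Event 5: LOCAL 2: VV[2][2]++ -> VV[2]=[0, 0, 2, 0]
Event 6: LOCAL 3: VV[3][3]++ -> VV[3]=[0, 0, 0, 1]
Event 7: LOCAL 1: VV[1][1]++ -> VV[1]=[0, 4, 0, 0]
Event 8: LOCAL 1: VV[1][1]++ -> VV[1]=[0, 5, 0, 0]
Event 2 stamp: [0, 0, 1, 0]
Event 8 stamp: [0, 5, 0, 0]
[0, 0, 1, 0] <= [0, 5, 0, 0]? False
[0, 5, 0, 0] <= [0, 0, 1, 0]? False
Relation: concurrent

Answer: concurrent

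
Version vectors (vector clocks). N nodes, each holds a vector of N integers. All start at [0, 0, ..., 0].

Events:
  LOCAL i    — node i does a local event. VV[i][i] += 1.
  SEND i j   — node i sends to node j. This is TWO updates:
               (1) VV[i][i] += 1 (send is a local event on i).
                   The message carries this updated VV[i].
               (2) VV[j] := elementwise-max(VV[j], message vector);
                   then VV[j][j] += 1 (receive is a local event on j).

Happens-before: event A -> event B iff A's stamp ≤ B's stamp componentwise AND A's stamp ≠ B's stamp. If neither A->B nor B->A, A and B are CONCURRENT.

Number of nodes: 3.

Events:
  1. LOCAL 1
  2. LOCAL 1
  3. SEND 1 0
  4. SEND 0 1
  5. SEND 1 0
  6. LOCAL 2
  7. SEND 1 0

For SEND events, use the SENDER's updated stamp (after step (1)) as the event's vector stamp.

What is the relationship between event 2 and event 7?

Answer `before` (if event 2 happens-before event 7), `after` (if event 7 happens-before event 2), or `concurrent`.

Initial: VV[0]=[0, 0, 0]
Initial: VV[1]=[0, 0, 0]
Initial: VV[2]=[0, 0, 0]
Event 1: LOCAL 1: VV[1][1]++ -> VV[1]=[0, 1, 0]
Event 2: LOCAL 1: VV[1][1]++ -> VV[1]=[0, 2, 0]
Event 3: SEND 1->0: VV[1][1]++ -> VV[1]=[0, 3, 0], msg_vec=[0, 3, 0]; VV[0]=max(VV[0],msg_vec) then VV[0][0]++ -> VV[0]=[1, 3, 0]
Event 4: SEND 0->1: VV[0][0]++ -> VV[0]=[2, 3, 0], msg_vec=[2, 3, 0]; VV[1]=max(VV[1],msg_vec) then VV[1][1]++ -> VV[1]=[2, 4, 0]
Event 5: SEND 1->0: VV[1][1]++ -> VV[1]=[2, 5, 0], msg_vec=[2, 5, 0]; VV[0]=max(VV[0],msg_vec) then VV[0][0]++ -> VV[0]=[3, 5, 0]
Event 6: LOCAL 2: VV[2][2]++ -> VV[2]=[0, 0, 1]
Event 7: SEND 1->0: VV[1][1]++ -> VV[1]=[2, 6, 0], msg_vec=[2, 6, 0]; VV[0]=max(VV[0],msg_vec) then VV[0][0]++ -> VV[0]=[4, 6, 0]
Event 2 stamp: [0, 2, 0]
Event 7 stamp: [2, 6, 0]
[0, 2, 0] <= [2, 6, 0]? True
[2, 6, 0] <= [0, 2, 0]? False
Relation: before

Answer: before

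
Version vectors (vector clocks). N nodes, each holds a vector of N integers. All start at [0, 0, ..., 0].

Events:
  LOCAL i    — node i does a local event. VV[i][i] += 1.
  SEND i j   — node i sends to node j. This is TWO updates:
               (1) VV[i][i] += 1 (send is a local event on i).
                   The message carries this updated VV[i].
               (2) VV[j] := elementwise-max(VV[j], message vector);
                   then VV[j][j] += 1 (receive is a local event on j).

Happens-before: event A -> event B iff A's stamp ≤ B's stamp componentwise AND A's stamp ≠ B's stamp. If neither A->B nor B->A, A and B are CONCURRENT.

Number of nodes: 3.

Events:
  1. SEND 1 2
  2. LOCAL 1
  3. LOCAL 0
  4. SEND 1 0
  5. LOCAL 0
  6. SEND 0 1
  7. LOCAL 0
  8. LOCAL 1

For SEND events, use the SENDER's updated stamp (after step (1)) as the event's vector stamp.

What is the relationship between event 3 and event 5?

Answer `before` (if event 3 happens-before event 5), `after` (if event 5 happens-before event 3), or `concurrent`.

Initial: VV[0]=[0, 0, 0]
Initial: VV[1]=[0, 0, 0]
Initial: VV[2]=[0, 0, 0]
Event 1: SEND 1->2: VV[1][1]++ -> VV[1]=[0, 1, 0], msg_vec=[0, 1, 0]; VV[2]=max(VV[2],msg_vec) then VV[2][2]++ -> VV[2]=[0, 1, 1]
Event 2: LOCAL 1: VV[1][1]++ -> VV[1]=[0, 2, 0]
Event 3: LOCAL 0: VV[0][0]++ -> VV[0]=[1, 0, 0]
Event 4: SEND 1->0: VV[1][1]++ -> VV[1]=[0, 3, 0], msg_vec=[0, 3, 0]; VV[0]=max(VV[0],msg_vec) then VV[0][0]++ -> VV[0]=[2, 3, 0]
Event 5: LOCAL 0: VV[0][0]++ -> VV[0]=[3, 3, 0]
Event 6: SEND 0->1: VV[0][0]++ -> VV[0]=[4, 3, 0], msg_vec=[4, 3, 0]; VV[1]=max(VV[1],msg_vec) then VV[1][1]++ -> VV[1]=[4, 4, 0]
Event 7: LOCAL 0: VV[0][0]++ -> VV[0]=[5, 3, 0]
Event 8: LOCAL 1: VV[1][1]++ -> VV[1]=[4, 5, 0]
Event 3 stamp: [1, 0, 0]
Event 5 stamp: [3, 3, 0]
[1, 0, 0] <= [3, 3, 0]? True
[3, 3, 0] <= [1, 0, 0]? False
Relation: before

Answer: before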